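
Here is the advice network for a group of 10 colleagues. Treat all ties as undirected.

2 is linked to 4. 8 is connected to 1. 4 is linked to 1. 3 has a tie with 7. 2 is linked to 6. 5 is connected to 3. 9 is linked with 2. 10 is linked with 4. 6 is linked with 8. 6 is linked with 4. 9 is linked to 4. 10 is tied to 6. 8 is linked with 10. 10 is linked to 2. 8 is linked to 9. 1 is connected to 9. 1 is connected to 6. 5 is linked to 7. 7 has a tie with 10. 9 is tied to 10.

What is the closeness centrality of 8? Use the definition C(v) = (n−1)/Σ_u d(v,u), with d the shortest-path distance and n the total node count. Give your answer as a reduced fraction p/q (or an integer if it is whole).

9/16

Distances from 8: 1:1, 2:2, 3:3, 4:2, 5:3, 6:1, 7:2, 9:1, 10:1. Sum = 16.
n = 10, so closeness = 9/16.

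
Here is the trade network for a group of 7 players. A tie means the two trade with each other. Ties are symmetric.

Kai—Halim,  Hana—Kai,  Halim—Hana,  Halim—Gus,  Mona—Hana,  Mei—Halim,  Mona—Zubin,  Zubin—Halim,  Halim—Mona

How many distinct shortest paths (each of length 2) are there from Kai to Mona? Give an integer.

The shortest distance is 2. The length-2 paths are: Kai–Halim–Mona; Kai–Hana–Mona.
That gives 2 distinct shortest paths.

2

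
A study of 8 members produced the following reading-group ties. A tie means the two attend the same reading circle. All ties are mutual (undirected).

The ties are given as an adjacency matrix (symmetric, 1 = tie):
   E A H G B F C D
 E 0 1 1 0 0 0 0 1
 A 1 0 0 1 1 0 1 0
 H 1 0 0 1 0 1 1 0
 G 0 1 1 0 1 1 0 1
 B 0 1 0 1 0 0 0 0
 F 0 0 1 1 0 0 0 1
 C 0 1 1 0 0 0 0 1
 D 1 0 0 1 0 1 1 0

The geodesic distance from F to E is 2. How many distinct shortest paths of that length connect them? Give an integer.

The shortest distance is 2. The length-2 paths are: F–H–E; F–D–E.
That gives 2 distinct shortest paths.

2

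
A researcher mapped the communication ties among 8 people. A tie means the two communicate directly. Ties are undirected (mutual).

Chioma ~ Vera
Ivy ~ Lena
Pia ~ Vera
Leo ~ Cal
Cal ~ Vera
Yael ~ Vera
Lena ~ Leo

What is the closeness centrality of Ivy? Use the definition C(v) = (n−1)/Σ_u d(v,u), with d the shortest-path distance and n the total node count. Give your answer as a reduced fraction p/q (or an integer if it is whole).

7/25

Distances from Ivy: Cal:3, Chioma:5, Lena:1, Leo:2, Pia:5, Vera:4, Yael:5. Sum = 25.
n = 8, so closeness = 7/25.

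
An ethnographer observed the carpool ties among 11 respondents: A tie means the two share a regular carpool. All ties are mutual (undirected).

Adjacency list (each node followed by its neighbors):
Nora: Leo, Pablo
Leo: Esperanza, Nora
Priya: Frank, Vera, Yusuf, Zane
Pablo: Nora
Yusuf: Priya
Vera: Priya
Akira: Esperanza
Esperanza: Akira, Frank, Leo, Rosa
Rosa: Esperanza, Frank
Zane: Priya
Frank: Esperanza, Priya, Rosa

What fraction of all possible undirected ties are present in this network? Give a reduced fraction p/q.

1/5

There are 11 edges and 11 nodes, so the maximum possible is C(11,2) = 55.
Density = 11/55 = 1/5.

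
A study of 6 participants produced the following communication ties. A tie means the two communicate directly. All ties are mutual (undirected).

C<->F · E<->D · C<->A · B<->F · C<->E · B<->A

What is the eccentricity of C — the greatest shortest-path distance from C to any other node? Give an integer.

2

Distances from C: A:1, B:2, D:2, E:1, F:1.
The largest is 2 (to B and D), so the eccentricity of C is 2.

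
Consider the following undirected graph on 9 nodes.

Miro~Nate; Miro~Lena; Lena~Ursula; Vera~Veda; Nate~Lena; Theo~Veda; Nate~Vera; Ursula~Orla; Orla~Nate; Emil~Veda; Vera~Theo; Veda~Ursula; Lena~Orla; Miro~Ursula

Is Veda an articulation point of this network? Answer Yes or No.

Removing Veda leaves {Lena, Miro, Nate, Orla, Theo, Ursula, and Vera} with no path to {Emil}, so the network splits into 2 components. Veda is a cut vertex.

Yes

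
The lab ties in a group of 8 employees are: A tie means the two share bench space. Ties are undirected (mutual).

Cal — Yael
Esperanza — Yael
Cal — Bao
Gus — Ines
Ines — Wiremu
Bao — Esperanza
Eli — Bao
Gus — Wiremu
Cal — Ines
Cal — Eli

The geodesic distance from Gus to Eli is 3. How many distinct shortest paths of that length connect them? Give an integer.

1

The shortest distance is 3, and the only length-3 path is Gus–Ines–Cal–Eli. So there is exactly 1 shortest path.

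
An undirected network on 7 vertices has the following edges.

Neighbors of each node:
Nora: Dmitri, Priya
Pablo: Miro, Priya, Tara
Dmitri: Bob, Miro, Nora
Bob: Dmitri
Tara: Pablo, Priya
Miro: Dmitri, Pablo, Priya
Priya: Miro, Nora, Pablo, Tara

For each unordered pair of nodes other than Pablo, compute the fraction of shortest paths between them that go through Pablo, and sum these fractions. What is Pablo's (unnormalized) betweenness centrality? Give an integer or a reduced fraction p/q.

Pairs whose geodesics pass through Pablo — Miro–Tara: 1/2; Tara–Bob: 1/3; Tara–Dmitri: 1/3.
All other pairs contribute 0.
Summing the contributions gives betweenness(Pablo) = 7/6.

7/6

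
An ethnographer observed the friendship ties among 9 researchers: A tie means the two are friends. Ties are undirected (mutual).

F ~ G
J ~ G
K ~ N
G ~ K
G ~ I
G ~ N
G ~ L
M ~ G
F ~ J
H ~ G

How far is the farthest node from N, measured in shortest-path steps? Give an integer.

Distances from N: F:2, G:1, H:2, I:2, J:2, K:1, L:2, M:2.
The largest is 2 (to F, H, M, I, L, and J), so the eccentricity of N is 2.

2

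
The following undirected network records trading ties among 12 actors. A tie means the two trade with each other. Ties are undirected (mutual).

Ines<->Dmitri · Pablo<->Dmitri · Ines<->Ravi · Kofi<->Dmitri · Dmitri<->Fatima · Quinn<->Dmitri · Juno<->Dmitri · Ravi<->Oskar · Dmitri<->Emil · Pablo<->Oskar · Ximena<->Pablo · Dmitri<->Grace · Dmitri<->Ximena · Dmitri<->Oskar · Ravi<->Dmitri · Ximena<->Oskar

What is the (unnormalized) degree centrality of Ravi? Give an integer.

3

Ravi is directly tied to Dmitri, Ines, and Oskar. That is 3 neighbors, so the degree of Ravi is 3.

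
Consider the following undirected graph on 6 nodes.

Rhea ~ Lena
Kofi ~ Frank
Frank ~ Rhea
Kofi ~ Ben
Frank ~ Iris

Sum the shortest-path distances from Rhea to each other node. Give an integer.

9

Distances from Rhea: Ben:3, Frank:1, Iris:2, Kofi:2, Lena:1.
Sum = 3 + 1 + 2 + 2 + 1 = 9.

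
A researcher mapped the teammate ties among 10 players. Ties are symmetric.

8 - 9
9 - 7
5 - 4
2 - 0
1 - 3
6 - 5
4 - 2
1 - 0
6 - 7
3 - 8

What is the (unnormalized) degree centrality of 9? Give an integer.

9 is directly tied to 7 and 8. That is 2 neighbors, so the degree of 9 is 2.

2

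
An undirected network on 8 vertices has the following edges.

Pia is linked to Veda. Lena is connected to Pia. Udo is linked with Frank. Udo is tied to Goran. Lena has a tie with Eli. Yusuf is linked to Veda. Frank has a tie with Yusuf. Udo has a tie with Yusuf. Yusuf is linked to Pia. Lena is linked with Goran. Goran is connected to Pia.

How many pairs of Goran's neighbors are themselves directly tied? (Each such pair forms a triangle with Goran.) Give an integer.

1

Goran's neighbors: Lena, Pia, and Udo.
Neighbor pairs that are themselves tied: Goran–Lena–Pia. Each forms one triangle with Goran, for 1 in total.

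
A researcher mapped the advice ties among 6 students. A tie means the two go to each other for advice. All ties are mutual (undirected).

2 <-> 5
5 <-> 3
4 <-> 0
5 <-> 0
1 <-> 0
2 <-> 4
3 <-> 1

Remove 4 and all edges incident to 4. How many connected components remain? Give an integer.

1

4's neighbors (0 and 2) remain reachable from one another through other ties, so the rest of the network stays in one piece.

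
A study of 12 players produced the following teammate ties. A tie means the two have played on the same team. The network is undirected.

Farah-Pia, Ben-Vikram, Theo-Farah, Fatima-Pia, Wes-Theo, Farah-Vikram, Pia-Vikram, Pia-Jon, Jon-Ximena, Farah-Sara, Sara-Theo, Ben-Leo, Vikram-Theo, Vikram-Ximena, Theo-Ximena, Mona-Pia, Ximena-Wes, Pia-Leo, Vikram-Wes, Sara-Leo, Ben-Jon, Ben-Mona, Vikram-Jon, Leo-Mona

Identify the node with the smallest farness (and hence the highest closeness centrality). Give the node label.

Farness (sum of distances to all others) for each node — Ben:19, Farah:18, Fatima:26, Jon:19, Leo:20, Mona:22, Pia:16, Sara:21, Theo:19, Vikram:15, Wes:22, Ximena:21.
The smallest farness is 15, for Vikram, so Vikram has the highest closeness.

Vikram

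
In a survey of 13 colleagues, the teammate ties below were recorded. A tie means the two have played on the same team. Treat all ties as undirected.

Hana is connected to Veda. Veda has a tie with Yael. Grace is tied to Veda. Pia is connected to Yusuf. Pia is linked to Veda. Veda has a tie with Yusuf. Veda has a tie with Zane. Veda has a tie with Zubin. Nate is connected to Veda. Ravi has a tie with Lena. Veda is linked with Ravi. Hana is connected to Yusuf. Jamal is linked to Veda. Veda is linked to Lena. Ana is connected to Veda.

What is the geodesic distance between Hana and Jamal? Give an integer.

One shortest route is Hana – Veda – Jamal, which uses 2 edges, and Hana and Jamal are not directly tied, so nothing shorter exists. So d(Hana,Jamal) = 2.

2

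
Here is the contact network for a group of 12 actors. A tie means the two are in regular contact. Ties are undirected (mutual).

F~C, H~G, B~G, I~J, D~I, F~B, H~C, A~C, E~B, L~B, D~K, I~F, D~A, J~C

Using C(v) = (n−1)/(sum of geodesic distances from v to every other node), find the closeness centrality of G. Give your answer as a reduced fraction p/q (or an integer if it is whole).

Distances from G: A:3, B:1, C:2, D:4, E:2, F:2, H:1, I:3, J:3, K:5, L:2. Sum = 28.
n = 12, so closeness = 11/28.

11/28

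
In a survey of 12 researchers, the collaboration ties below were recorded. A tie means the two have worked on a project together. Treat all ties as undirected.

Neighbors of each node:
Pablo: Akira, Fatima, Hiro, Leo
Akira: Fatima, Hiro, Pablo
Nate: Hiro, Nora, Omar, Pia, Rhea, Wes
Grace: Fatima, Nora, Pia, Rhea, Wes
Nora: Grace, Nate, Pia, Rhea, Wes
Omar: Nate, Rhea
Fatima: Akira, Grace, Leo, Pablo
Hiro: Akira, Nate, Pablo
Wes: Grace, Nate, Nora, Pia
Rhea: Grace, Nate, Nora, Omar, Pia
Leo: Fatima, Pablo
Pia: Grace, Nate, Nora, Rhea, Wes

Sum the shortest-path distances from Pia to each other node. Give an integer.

20

Distances from Pia: Akira:3, Fatima:2, Grace:1, Hiro:2, Leo:3, Nate:1, Nora:1, Omar:2, Pablo:3, Rhea:1, Wes:1.
Sum = 3 + 2 + 1 + 2 + 3 + 1 + 1 + 2 + 3 + 1 + 1 = 20.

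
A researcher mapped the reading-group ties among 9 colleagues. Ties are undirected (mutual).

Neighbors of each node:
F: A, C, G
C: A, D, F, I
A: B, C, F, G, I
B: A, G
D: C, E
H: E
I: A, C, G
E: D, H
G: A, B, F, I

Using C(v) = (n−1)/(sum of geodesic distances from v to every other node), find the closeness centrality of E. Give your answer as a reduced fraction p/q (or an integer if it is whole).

8/21

Distances from E: A:3, B:4, C:2, D:1, F:3, G:4, H:1, I:3. Sum = 21.
n = 9, so closeness = 8/21.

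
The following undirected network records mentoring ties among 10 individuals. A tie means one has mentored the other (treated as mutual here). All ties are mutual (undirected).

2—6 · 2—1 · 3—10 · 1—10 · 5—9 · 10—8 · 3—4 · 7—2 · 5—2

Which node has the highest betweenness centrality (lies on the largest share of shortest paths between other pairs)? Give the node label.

Unnormalized betweenness of each node: 1:20, 2:25, 3:8, 4:0, 5:8, 6:0, 7:0, 8:0, 9:0, 10:20.
2 has the largest value, 25, making it the main broker — the node through which the most shortest paths run.

2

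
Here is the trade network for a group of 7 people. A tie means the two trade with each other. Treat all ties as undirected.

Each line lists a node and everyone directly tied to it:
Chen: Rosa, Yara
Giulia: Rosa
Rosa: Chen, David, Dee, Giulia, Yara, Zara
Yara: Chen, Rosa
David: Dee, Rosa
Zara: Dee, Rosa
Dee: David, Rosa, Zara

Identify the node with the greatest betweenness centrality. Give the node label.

Rosa

Unnormalized betweenness of each node: Chen:0, David:0, Dee:1/2, Giulia:0, Rosa:23/2, Yara:0, Zara:0.
Rosa has the largest value, 23/2, making it the main broker — the node through which the most shortest paths run.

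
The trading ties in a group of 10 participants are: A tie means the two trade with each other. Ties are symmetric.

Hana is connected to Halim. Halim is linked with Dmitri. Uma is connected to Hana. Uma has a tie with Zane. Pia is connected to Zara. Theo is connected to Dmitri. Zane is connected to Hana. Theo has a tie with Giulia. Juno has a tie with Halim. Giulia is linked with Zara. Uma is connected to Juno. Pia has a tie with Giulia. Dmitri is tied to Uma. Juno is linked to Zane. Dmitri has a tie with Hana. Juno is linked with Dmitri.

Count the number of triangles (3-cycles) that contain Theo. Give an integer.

0

Theo's neighbors are Dmitri and Giulia, but none of them are tied to each other, so no triangle contains Theo.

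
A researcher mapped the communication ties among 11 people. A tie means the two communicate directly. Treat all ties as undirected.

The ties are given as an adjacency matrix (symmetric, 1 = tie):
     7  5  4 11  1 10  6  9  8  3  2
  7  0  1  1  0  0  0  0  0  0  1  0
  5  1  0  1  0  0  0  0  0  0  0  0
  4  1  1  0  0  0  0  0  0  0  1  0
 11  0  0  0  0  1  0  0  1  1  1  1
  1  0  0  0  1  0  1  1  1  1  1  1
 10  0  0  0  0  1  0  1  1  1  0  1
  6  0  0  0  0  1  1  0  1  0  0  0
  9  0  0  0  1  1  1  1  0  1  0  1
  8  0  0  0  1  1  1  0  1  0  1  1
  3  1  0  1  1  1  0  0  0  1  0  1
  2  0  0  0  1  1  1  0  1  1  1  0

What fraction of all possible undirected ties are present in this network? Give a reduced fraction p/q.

There are 26 edges and 11 nodes, so the maximum possible is C(11,2) = 55.
Density = 26/55.

26/55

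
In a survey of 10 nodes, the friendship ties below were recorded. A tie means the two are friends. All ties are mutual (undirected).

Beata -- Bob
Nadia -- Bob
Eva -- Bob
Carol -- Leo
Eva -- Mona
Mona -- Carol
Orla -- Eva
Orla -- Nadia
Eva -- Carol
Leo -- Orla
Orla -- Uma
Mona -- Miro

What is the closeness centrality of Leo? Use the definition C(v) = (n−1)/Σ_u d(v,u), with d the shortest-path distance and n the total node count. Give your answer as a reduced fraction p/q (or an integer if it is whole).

9/20

Distances from Leo: Beata:4, Bob:3, Carol:1, Eva:2, Miro:3, Mona:2, Nadia:2, Orla:1, Uma:2. Sum = 20.
n = 10, so closeness = 9/20.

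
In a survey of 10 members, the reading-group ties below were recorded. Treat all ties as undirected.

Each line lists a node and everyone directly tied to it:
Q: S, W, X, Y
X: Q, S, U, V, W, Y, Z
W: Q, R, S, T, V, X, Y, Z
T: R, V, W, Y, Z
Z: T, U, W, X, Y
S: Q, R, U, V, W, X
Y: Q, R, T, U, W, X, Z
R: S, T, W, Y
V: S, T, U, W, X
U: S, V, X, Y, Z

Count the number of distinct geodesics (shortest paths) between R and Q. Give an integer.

3

The shortest distance is 2. The length-2 paths are: R–S–Q; R–Y–Q; R–W–Q.
That gives 3 distinct shortest paths.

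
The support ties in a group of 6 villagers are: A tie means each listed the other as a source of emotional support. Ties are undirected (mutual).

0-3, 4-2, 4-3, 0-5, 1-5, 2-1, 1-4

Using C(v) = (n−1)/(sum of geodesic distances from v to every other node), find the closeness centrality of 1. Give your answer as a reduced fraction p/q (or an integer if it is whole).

Distances from 1: 0:2, 2:1, 3:2, 4:1, 5:1. Sum = 7.
n = 6, so closeness = 5/7.

5/7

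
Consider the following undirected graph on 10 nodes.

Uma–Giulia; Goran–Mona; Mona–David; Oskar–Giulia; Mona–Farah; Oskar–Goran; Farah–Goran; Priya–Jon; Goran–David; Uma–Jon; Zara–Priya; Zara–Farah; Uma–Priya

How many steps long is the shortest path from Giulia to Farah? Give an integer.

3

One shortest route is Giulia – Oskar – Goran – Farah, which uses 3 edges, and at distance 2 from Giulia we only reach {Goran, Jon, Priya}, which does not include Farah. So d(Giulia,Farah) = 3.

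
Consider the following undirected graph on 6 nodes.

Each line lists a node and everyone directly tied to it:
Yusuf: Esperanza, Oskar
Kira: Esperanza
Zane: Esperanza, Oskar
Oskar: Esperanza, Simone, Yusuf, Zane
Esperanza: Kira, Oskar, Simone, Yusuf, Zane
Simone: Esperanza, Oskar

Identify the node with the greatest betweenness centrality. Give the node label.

Unnormalized betweenness of each node: Esperanza:11/2, Kira:0, Oskar:3/2, Simone:0, Yusuf:0, Zane:0.
Esperanza has the largest value, 11/2, making it the main broker — the node through which the most shortest paths run.

Esperanza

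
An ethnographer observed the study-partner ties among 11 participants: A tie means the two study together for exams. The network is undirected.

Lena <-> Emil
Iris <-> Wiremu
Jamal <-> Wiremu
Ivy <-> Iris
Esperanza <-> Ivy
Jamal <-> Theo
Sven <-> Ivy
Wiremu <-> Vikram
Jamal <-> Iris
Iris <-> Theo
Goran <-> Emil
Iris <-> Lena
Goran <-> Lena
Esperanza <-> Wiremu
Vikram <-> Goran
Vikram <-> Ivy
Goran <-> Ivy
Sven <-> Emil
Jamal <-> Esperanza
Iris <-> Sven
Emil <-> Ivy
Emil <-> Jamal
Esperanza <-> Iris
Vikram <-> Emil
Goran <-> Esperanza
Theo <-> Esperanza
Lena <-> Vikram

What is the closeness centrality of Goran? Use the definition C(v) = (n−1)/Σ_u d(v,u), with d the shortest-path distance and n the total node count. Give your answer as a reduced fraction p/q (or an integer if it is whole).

2/3

Distances from Goran: Emil:1, Esperanza:1, Iris:2, Ivy:1, Jamal:2, Lena:1, Sven:2, Theo:2, Vikram:1, Wiremu:2. Sum = 15.
n = 11, so closeness = 10/15 = 2/3.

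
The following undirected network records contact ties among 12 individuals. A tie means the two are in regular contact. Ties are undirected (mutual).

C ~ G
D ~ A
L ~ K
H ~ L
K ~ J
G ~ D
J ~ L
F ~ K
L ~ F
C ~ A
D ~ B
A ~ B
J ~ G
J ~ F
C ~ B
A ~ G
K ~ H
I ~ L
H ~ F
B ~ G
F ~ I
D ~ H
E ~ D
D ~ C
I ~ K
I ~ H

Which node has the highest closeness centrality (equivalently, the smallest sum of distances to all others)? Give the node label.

Farness (sum of distances to all others) for each node — A:22, B:22, C:22, D:16, E:26, F:21, G:18, H:17, I:23, J:19, K:21, L:21.
The smallest farness is 16, for D, so D has the highest closeness.

D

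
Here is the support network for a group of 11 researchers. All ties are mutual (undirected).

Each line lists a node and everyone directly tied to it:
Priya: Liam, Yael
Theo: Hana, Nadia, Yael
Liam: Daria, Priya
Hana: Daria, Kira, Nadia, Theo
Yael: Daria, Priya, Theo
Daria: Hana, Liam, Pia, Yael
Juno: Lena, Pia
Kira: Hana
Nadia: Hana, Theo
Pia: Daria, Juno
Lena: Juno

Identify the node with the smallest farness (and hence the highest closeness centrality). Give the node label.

Farness (sum of distances to all others) for each node — Daria:17, Hana:20, Juno:29, Kira:29, Lena:38, Liam:24, Nadia:26, Pia:22, Priya:28, Theo:24, Yael:21.
The smallest farness is 17, for Daria, so Daria has the highest closeness.

Daria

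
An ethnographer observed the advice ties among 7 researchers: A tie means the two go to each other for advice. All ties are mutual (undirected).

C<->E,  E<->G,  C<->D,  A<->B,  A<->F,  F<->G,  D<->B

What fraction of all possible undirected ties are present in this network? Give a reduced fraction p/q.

1/3

There are 7 edges and 7 nodes, so the maximum possible is C(7,2) = 21.
Density = 7/21 = 1/3.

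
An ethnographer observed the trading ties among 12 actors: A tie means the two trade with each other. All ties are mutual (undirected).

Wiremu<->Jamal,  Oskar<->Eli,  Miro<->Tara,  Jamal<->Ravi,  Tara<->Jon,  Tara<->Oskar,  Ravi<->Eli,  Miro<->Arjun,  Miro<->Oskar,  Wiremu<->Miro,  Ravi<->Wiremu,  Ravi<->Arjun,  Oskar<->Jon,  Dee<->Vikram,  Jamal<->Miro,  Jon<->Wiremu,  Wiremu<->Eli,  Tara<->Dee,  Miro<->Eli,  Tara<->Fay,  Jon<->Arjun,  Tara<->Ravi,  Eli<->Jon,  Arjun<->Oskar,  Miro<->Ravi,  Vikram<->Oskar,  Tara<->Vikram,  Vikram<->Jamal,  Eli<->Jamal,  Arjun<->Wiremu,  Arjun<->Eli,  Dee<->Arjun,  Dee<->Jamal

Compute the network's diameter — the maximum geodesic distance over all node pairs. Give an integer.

Eccentricity of each node (its greatest distance to any other): Arjun:3, Dee:2, Eli:3, Fay:3, Jamal:3, Jon:2, Miro:2, Oskar:2, Ravi:2, Tara:2, Vikram:2, Wiremu:3.
The maximum eccentricity is 3, realized for instance by the pair Eli–Fay via Eli – Oskar – Tara – Fay. So the diameter is 3.

3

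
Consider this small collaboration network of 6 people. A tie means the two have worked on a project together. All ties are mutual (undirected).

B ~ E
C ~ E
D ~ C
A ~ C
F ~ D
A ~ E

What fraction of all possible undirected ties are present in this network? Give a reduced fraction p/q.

There are 6 edges and 6 nodes, so the maximum possible is C(6,2) = 15.
Density = 6/15 = 2/5.

2/5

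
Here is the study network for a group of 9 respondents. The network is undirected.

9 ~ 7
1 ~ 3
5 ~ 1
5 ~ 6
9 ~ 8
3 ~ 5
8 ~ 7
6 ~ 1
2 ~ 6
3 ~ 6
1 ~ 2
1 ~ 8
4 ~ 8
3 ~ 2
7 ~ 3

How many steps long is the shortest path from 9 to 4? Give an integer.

One shortest route is 9 – 8 – 4, which uses 2 edges, and 9 and 4 are not directly tied, so nothing shorter exists. So d(9,4) = 2.

2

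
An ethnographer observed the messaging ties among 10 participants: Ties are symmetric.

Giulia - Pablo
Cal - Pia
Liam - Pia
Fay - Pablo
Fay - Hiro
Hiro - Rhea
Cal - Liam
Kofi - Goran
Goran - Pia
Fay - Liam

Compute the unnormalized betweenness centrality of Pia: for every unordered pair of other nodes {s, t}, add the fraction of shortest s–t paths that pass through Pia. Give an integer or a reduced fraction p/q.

Pairs whose geodesics pass through Pia — Rhea–Goran: 1; Rhea–Kofi: 1; Hiro–Goran: 1; Hiro–Kofi: 1; Giulia–Goran: 1; Giulia–Kofi: 1; Fay–Goran: 1; Fay–Kofi: 1; Cal–Goran: 1; Cal–Kofi: 1; Pablo–Goran: 1; Pablo–Kofi: 1; Goran–Liam: 1; Kofi–Liam: 1.
All other pairs contribute 0.
Summing the contributions gives betweenness(Pia) = 14.

14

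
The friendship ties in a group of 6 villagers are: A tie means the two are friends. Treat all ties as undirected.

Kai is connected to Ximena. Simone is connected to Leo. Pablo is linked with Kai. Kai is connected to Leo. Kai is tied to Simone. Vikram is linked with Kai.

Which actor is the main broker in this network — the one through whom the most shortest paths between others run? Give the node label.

Kai

Unnormalized betweenness of each node: Kai:9, Leo:0, Pablo:0, Simone:0, Vikram:0, Ximena:0.
Kai has the largest value, 9, making it the main broker — the node through which the most shortest paths run.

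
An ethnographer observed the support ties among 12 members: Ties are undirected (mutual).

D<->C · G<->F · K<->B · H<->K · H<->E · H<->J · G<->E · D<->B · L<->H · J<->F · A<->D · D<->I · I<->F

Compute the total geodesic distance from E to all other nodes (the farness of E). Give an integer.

Distances from E: A:5, B:3, C:5, D:4, F:2, G:1, H:1, I:3, J:2, K:2, L:2.
Sum = 5 + 3 + 5 + 4 + 2 + 1 + 1 + 3 + 2 + 2 + 2 = 30.

30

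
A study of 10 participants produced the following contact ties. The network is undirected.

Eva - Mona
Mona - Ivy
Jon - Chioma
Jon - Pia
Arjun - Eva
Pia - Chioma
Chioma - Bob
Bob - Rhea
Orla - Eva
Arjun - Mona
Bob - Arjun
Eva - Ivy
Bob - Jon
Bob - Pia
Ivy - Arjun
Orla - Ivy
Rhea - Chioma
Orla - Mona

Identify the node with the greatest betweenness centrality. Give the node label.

Bob

Unnormalized betweenness of each node: Arjun:20, Bob:21, Chioma:1, Eva:2, Ivy:2, Jon:0, Mona:2, Orla:0, Pia:0, Rhea:0.
Bob has the largest value, 21, making it the main broker — the node through which the most shortest paths run.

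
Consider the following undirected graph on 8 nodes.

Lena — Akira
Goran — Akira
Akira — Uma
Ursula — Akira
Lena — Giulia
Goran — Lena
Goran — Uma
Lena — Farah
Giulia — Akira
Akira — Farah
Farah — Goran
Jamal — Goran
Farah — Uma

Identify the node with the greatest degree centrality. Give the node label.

Akira

Degrees — Akira:6, Farah:4, Giulia:2, Goran:5, Jamal:1, Lena:4, Uma:3, Ursula:1.
The maximum is 6, attained only by Akira.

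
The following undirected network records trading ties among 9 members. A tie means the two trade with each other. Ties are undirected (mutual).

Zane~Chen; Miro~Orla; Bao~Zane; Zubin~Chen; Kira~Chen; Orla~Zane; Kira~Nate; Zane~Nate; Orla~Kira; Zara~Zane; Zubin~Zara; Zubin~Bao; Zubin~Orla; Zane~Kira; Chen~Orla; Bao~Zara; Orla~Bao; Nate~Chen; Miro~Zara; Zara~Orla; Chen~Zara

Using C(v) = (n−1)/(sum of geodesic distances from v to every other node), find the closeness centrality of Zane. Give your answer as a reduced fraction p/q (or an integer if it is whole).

4/5

Distances from Zane: Bao:1, Chen:1, Kira:1, Miro:2, Nate:1, Orla:1, Zara:1, Zubin:2. Sum = 10.
n = 9, so closeness = 8/10 = 4/5.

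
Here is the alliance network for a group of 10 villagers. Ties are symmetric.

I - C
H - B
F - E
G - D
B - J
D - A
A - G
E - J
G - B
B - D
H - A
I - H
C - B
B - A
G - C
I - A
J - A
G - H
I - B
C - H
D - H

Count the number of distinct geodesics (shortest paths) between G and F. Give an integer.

The shortest distance is 4. The length-4 paths are: G–B–J–E–F; G–A–J–E–F.
That gives 2 distinct shortest paths.

2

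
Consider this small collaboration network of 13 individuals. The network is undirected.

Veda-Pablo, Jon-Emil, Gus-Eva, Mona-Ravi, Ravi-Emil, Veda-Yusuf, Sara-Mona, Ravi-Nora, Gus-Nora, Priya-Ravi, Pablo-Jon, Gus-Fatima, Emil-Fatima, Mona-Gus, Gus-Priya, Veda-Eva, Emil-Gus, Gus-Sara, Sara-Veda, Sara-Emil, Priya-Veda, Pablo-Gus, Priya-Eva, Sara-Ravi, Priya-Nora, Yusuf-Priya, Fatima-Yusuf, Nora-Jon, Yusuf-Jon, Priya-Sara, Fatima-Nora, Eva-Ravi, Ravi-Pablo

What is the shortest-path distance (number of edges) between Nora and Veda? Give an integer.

2

One shortest route is Nora – Priya – Veda, which uses 2 edges, and Nora and Veda are not directly tied, so nothing shorter exists. So d(Nora,Veda) = 2.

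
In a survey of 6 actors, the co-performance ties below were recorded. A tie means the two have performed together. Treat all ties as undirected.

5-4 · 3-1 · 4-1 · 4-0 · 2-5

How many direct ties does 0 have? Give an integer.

0 is directly tied to 4. That is 1 neighbor, so the degree of 0 is 1.

1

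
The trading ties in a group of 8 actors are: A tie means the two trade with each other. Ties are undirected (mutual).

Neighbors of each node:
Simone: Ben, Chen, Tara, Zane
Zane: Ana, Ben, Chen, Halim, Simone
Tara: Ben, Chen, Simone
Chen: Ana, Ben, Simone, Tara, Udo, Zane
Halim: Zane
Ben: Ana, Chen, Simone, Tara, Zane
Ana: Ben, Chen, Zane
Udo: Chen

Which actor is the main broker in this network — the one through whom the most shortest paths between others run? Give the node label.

Unnormalized betweenness of each node: Ana:0, Ben:3/2, Chen:15/2, Halim:0, Simone:2/3, Tara:0, Udo:0, Zane:19/3.
Chen has the largest value, 15/2, making it the main broker — the node through which the most shortest paths run.

Chen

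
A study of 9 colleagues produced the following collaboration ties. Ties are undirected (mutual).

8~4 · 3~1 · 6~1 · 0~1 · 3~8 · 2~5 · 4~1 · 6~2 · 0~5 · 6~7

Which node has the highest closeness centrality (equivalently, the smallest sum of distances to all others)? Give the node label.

Farness (sum of distances to all others) for each node — 0:16, 1:12, 2:18, 3:17, 4:17, 5:19, 6:14, 7:21, 8:22.
The smallest farness is 12, for 1, so 1 has the highest closeness.

1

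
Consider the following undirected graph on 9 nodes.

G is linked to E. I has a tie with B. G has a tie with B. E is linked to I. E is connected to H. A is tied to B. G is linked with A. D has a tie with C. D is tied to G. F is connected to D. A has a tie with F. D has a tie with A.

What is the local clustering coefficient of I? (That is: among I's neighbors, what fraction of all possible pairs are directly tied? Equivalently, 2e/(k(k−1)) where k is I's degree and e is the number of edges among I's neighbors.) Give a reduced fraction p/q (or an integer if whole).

I's neighbors: B and E (k = 2).
Possible neighbor pairs: C(2,2) = 1. Edges among them: none → e = 0.
Clustering(I) = 0/1.

0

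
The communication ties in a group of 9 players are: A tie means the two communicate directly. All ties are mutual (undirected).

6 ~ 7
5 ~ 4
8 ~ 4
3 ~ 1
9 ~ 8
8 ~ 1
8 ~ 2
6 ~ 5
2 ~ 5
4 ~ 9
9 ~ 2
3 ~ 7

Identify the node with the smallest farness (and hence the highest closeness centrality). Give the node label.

Farness (sum of distances to all others) for each node — 1:16, 2:15, 3:18, 4:15, 5:15, 6:17, 7:19, 8:14, 9:17.
The smallest farness is 14, for 8, so 8 has the highest closeness.

8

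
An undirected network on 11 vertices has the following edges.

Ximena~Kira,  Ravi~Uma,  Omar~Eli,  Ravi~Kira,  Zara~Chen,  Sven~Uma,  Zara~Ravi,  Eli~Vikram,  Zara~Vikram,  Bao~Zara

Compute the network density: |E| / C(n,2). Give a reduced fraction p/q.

2/11

There are 10 edges and 11 nodes, so the maximum possible is C(11,2) = 55.
Density = 10/55 = 2/11.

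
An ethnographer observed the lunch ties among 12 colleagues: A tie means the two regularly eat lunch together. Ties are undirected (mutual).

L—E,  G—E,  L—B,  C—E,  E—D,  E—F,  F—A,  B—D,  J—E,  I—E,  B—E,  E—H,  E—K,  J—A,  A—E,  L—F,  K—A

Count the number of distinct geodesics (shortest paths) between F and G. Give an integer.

1

The shortest distance is 2, and the only length-2 path is F–E–G. So there is exactly 1 shortest path.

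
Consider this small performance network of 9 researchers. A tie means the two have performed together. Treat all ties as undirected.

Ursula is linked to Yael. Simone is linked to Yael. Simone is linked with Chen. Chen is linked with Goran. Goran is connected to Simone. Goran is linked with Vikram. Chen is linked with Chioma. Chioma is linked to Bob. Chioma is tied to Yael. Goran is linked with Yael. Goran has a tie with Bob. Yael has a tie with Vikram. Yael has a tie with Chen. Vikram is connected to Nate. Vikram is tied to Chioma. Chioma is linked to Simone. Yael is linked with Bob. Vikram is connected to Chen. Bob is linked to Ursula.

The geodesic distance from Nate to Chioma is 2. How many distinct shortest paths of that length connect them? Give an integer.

The shortest distance is 2, and the only length-2 path is Nate–Vikram–Chioma. So there is exactly 1 shortest path.

1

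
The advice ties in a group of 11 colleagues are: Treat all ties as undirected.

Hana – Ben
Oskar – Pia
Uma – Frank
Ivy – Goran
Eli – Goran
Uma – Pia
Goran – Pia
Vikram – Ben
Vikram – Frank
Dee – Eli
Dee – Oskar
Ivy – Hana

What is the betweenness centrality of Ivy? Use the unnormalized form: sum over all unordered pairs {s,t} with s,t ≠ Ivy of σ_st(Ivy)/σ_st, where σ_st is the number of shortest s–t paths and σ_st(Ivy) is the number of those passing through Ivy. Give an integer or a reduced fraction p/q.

21/2

Pairs whose geodesics pass through Ivy — Dee–Ben: 1; Dee–Hana: 1; Oskar–Ben: 1/2; Oskar–Hana: 1; Pia–Ben: 1/2; Pia–Hana: 1; Uma–Hana: 1/2; Vikram–Goran: 1/2; Vikram–Eli: 1/2; Ben–Goran: 1; Ben–Eli: 1; Hana–Goran: 1; Hana–Eli: 1.
All other pairs contribute 0.
Summing the contributions gives betweenness(Ivy) = 21/2.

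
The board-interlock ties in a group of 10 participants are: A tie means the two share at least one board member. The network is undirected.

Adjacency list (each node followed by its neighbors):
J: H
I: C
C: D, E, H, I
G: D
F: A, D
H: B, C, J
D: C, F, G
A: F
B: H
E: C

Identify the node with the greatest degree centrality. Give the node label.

Degrees — A:1, B:1, C:4, D:3, E:1, F:2, G:1, H:3, I:1, J:1.
The maximum is 4, attained only by C.

C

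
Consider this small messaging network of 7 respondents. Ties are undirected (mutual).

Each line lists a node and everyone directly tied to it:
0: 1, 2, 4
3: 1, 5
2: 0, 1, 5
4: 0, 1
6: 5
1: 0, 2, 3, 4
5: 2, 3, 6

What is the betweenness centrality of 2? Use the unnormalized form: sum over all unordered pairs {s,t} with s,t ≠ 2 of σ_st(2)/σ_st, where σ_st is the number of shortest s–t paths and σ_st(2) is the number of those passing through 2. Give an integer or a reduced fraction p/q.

Pairs whose geodesics pass through 2 — 1–6: 1/2; 1–5: 1/2; 0–6: 1; 0–5: 1; 4–6: 2/3; 4–5: 2/3.
All other pairs contribute 0.
Summing the contributions gives betweenness(2) = 13/3.

13/3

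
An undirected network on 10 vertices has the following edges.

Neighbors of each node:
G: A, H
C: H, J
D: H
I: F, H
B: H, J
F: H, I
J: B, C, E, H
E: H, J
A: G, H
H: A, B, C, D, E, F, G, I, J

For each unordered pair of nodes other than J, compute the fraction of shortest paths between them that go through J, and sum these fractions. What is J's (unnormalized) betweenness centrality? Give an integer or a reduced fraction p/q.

Pairs whose geodesics pass through J — B–C: 1/2; B–E: 1/2; C–E: 1/2.
All other pairs contribute 0.
Summing the contributions gives betweenness(J) = 3/2.

3/2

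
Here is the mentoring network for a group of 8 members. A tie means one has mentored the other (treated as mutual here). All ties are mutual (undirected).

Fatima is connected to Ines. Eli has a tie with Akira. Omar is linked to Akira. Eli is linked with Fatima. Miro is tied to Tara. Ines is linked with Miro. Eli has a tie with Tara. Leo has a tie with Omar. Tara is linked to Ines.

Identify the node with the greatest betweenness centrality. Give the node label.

Unnormalized betweenness of each node: Akira:10, Eli:25/2, Fatima:2, Ines:3/2, Leo:0, Miro:0, Omar:6, Tara:6.
Eli has the largest value, 25/2, making it the main broker — the node through which the most shortest paths run.

Eli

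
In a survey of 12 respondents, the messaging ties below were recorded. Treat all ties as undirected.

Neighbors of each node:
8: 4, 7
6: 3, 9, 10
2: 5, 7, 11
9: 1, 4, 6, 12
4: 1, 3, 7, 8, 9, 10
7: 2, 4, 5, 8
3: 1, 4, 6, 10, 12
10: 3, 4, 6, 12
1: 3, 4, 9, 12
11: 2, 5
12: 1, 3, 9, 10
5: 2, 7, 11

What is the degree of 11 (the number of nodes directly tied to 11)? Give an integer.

11 is directly tied to 2 and 5. That is 2 neighbors, so the degree of 11 is 2.

2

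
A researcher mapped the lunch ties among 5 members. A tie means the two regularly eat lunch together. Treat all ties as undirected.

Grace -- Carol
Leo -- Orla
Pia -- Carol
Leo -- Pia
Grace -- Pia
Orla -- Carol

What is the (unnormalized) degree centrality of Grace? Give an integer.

2

Grace is directly tied to Carol and Pia. That is 2 neighbors, so the degree of Grace is 2.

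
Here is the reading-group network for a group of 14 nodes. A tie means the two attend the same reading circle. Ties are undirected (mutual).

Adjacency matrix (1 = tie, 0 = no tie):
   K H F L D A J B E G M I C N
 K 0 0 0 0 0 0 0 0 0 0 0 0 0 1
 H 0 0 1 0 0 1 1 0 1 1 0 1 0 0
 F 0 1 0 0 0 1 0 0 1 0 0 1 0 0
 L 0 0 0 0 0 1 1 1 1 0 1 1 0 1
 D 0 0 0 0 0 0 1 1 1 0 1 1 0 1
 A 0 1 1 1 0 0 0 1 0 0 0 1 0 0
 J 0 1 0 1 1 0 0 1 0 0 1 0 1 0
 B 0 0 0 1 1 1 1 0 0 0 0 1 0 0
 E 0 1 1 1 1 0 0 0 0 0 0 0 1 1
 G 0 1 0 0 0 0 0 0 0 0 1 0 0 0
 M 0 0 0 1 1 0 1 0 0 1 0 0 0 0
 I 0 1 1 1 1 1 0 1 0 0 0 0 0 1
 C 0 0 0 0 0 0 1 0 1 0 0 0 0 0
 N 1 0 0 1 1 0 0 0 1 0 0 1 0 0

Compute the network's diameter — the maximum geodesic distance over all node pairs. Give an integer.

4

Eccentricity of each node (its greatest distance to any other): A:3, B:3, C:3, D:2, E:2, F:3, G:4, H:3, I:3, J:3, K:4, L:2, M:3, N:3.
The maximum eccentricity is 4, realized for instance by the pair K–G via K – N – E – H – G. So the diameter is 4.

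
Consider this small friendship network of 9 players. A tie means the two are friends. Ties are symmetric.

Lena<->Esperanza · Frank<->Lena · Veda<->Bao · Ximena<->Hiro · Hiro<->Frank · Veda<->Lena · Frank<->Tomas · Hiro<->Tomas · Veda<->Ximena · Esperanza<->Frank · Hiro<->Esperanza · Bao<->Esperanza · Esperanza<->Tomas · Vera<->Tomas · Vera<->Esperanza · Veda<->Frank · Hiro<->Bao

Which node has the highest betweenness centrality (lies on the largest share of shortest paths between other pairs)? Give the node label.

Unnormalized betweenness of each node: Bao:11/12, Esperanza:79/12, Frank:19/6, Hiro:29/6, Lena:7/12, Tomas:7/4, Veda:17/6, Vera:0, Ximena:1/3.
Esperanza has the largest value, 79/12, making it the main broker — the node through which the most shortest paths run.

Esperanza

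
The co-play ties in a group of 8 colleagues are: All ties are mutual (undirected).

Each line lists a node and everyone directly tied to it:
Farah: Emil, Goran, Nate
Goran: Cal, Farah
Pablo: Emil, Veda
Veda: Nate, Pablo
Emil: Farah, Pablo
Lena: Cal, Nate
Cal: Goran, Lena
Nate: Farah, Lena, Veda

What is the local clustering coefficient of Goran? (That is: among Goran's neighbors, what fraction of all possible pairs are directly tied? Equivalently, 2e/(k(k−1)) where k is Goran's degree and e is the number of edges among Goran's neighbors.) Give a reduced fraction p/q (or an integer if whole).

Goran's neighbors: Cal and Farah (k = 2).
Possible neighbor pairs: C(2,2) = 1. Edges among them: none → e = 0.
Clustering(Goran) = 0/1.

0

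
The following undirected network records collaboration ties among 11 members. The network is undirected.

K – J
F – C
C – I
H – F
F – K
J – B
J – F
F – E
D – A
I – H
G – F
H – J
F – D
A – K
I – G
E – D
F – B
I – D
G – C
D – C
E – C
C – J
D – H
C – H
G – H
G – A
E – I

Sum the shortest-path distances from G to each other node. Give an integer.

15

Distances from G: A:1, B:2, C:1, D:2, E:2, F:1, H:1, I:1, J:2, K:2.
Sum = 1 + 2 + 1 + 2 + 2 + 1 + 1 + 1 + 2 + 2 = 15.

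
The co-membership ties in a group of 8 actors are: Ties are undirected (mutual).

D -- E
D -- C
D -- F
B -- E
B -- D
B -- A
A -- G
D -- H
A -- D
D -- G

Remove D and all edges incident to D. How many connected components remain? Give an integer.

4

Without D, the remaining ties split the others into: {A, B, E, G}; {C}; {H}; {F}.
That's 4 separate components.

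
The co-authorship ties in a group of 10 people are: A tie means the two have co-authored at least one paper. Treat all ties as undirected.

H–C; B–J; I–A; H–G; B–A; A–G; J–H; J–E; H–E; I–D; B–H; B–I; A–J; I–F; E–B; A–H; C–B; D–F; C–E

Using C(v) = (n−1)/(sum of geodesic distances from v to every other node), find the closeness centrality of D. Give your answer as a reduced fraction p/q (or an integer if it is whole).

Distances from D: A:2, B:2, C:3, E:3, F:1, G:3, H:3, I:1, J:3. Sum = 21.
n = 10, so closeness = 9/21 = 3/7.

3/7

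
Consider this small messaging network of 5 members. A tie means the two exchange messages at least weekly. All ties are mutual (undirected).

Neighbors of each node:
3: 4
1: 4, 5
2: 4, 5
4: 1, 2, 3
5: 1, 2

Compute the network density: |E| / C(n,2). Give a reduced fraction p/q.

1/2

There are 5 edges and 5 nodes, so the maximum possible is C(5,2) = 10.
Density = 5/10 = 1/2.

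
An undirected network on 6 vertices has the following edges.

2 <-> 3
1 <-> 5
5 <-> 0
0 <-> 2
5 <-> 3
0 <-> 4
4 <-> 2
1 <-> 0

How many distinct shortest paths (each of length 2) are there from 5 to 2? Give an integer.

2

The shortest distance is 2. The length-2 paths are: 5–3–2; 5–0–2.
That gives 2 distinct shortest paths.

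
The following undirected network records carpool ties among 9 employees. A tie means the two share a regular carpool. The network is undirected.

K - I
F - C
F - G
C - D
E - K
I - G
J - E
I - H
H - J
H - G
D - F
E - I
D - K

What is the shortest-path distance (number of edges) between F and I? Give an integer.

One shortest route is F – G – I, which uses 2 edges, and F and I are not directly tied, so nothing shorter exists. So d(F,I) = 2.

2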